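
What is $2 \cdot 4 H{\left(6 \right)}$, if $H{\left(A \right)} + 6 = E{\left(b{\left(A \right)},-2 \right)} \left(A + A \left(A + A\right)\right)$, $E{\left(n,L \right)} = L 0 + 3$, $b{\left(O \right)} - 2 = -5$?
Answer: $1824$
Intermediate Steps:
$b{\left(O \right)} = -3$ ($b{\left(O \right)} = 2 - 5 = -3$)
$E{\left(n,L \right)} = 3$ ($E{\left(n,L \right)} = 0 + 3 = 3$)
$H{\left(A \right)} = -6 + 3 A + 6 A^{2}$ ($H{\left(A \right)} = -6 + 3 \left(A + A \left(A + A\right)\right) = -6 + 3 \left(A + A 2 A\right) = -6 + 3 \left(A + 2 A^{2}\right) = -6 + \left(3 A + 6 A^{2}\right) = -6 + 3 A + 6 A^{2}$)
$2 \cdot 4 H{\left(6 \right)} = 2 \cdot 4 \left(-6 + 3 \cdot 6 + 6 \cdot 6^{2}\right) = 8 \left(-6 + 18 + 6 \cdot 36\right) = 8 \left(-6 + 18 + 216\right) = 8 \cdot 228 = 1824$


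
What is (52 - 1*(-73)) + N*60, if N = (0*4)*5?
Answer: 125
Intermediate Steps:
N = 0 (N = 0*5 = 0)
(52 - 1*(-73)) + N*60 = (52 - 1*(-73)) + 0*60 = (52 + 73) + 0 = 125 + 0 = 125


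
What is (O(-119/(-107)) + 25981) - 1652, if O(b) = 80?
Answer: 24409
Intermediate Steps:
(O(-119/(-107)) + 25981) - 1652 = (80 + 25981) - 1652 = 26061 - 1652 = 24409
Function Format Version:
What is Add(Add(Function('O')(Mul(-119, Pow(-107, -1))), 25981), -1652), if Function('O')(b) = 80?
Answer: 24409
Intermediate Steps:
Add(Add(Function('O')(Mul(-119, Pow(-107, -1))), 25981), -1652) = Add(Add(80, 25981), -1652) = Add(26061, -1652) = 24409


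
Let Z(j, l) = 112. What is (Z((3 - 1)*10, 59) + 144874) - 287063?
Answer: -142077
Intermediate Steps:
(Z((3 - 1)*10, 59) + 144874) - 287063 = (112 + 144874) - 287063 = 144986 - 287063 = -142077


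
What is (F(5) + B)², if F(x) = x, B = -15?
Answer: 100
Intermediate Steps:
(F(5) + B)² = (5 - 15)² = (-10)² = 100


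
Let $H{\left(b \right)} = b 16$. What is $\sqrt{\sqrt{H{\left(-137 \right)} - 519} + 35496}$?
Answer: $\sqrt{35496 + i \sqrt{2711}} \approx 188.4 + 0.138 i$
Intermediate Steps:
$H{\left(b \right)} = 16 b$
$\sqrt{\sqrt{H{\left(-137 \right)} - 519} + 35496} = \sqrt{\sqrt{16 \left(-137\right) - 519} + 35496} = \sqrt{\sqrt{-2192 - 519} + 35496} = \sqrt{\sqrt{-2711} + 35496} = \sqrt{i \sqrt{2711} + 35496} = \sqrt{35496 + i \sqrt{2711}}$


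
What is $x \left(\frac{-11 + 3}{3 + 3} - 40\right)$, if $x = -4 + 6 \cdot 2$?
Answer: $- \frac{992}{3} \approx -330.67$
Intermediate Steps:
$x = 8$ ($x = -4 + 12 = 8$)
$x \left(\frac{-11 + 3}{3 + 3} - 40\right) = 8 \left(\frac{-11 + 3}{3 + 3} - 40\right) = 8 \left(- \frac{8}{6} - 40\right) = 8 \left(\left(-8\right) \frac{1}{6} - 40\right) = 8 \left(- \frac{4}{3} - 40\right) = 8 \left(- \frac{124}{3}\right) = - \frac{992}{3}$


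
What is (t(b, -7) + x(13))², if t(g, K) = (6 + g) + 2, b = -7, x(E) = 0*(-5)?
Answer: 1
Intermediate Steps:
x(E) = 0
t(g, K) = 8 + g
(t(b, -7) + x(13))² = ((8 - 7) + 0)² = (1 + 0)² = 1² = 1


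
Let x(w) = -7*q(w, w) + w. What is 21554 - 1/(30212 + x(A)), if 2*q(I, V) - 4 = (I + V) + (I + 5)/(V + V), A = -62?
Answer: 163400033146/7580961 ≈ 21554.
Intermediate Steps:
q(I, V) = 2 + I/2 + V/2 + (5 + I)/(4*V) (q(I, V) = 2 + ((I + V) + (I + 5)/(V + V))/2 = 2 + ((I + V) + (5 + I)/((2*V)))/2 = 2 + ((I + V) + (5 + I)*(1/(2*V)))/2 = 2 + ((I + V) + (5 + I)/(2*V))/2 = 2 + (I + V + (5 + I)/(2*V))/2 = 2 + (I/2 + V/2 + (5 + I)/(4*V)) = 2 + I/2 + V/2 + (5 + I)/(4*V))
x(w) = w - 7*(5 + w + 2*w*(4 + 2*w))/(4*w) (x(w) = -7*(5 + w + 2*w*(4 + w + w))/(4*w) + w = -7*(5 + w + 2*w*(4 + 2*w))/(4*w) + w = w - 7*(5 + w + 2*w*(4 + 2*w))/(4*w))
21554 - 1/(30212 + x(A)) = 21554 - 1/(30212 + (-63/4 - 6*(-62) - 35/4/(-62))) = 21554 - 1/(30212 + (-63/4 + 372 - 35/4*(-1/62))) = 21554 - 1/(30212 + (-63/4 + 372 + 35/248)) = 21554 - 1/(30212 + 88385/248) = 21554 - 1/7580961/248 = 21554 - 1*248/7580961 = 21554 - 248/7580961 = 163400033146/7580961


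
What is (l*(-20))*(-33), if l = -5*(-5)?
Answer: 16500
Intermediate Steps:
l = 25
(l*(-20))*(-33) = (25*(-20))*(-33) = -500*(-33) = 16500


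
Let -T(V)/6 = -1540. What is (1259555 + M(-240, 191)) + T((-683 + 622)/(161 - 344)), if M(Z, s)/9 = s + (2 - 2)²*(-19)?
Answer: 1270514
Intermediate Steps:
T(V) = 9240 (T(V) = -6*(-1540) = 9240)
M(Z, s) = 9*s (M(Z, s) = 9*(s + (2 - 2)²*(-19)) = 9*(s + 0²*(-19)) = 9*(s + 0*(-19)) = 9*(s + 0) = 9*s)
(1259555 + M(-240, 191)) + T((-683 + 622)/(161 - 344)) = (1259555 + 9*191) + 9240 = (1259555 + 1719) + 9240 = 1261274 + 9240 = 1270514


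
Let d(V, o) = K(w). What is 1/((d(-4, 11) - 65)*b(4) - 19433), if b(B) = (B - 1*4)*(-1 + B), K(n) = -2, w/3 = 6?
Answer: -1/19433 ≈ -5.1459e-5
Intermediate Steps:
w = 18 (w = 3*6 = 18)
d(V, o) = -2
b(B) = (-1 + B)*(-4 + B) (b(B) = (B - 4)*(-1 + B) = (-4 + B)*(-1 + B) = (-1 + B)*(-4 + B))
1/((d(-4, 11) - 65)*b(4) - 19433) = 1/((-2 - 65)*(4 + 4² - 5*4) - 19433) = 1/(-67*(4 + 16 - 20) - 19433) = 1/(-67*0 - 19433) = 1/(0 - 19433) = 1/(-19433) = -1/19433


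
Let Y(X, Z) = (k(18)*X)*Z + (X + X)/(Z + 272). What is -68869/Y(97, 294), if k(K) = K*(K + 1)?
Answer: -19489927/2760143245 ≈ -0.0070612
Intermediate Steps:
k(K) = K*(1 + K)
Y(X, Z) = 2*X/(272 + Z) + 342*X*Z (Y(X, Z) = ((18*(1 + 18))*X)*Z + (X + X)/(Z + 272) = ((18*19)*X)*Z + (2*X)/(272 + Z) = (342*X)*Z + 2*X/(272 + Z) = 342*X*Z + 2*X/(272 + Z) = 2*X/(272 + Z) + 342*X*Z)
-68869/Y(97, 294) = -68869*(272 + 294)/(194*(1 + 171*294² + 46512*294)) = -68869*283/(97*(1 + 171*86436 + 13674528)) = -68869*283/(97*(1 + 14780556 + 13674528)) = -68869/(2*97*(1/566)*28455085) = -68869/2760143245/283 = -68869*283/2760143245 = -19489927/2760143245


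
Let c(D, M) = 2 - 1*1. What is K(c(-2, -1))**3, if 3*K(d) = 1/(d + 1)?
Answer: 1/216 ≈ 0.0046296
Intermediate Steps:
c(D, M) = 1 (c(D, M) = 2 - 1 = 1)
K(d) = 1/(3*(1 + d)) (K(d) = 1/(3*(d + 1)) = 1/(3*(1 + d)))
K(c(-2, -1))**3 = (1/(3*(1 + 1)))**3 = ((1/3)/2)**3 = ((1/3)*(1/2))**3 = (1/6)**3 = 1/216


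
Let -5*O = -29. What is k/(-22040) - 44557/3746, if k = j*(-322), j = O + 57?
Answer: -283214427/25800575 ≈ -10.977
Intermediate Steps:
O = 29/5 (O = -⅕*(-29) = 29/5 ≈ 5.8000)
j = 314/5 (j = 29/5 + 57 = 314/5 ≈ 62.800)
k = -101108/5 (k = (314/5)*(-322) = -101108/5 ≈ -20222.)
k/(-22040) - 44557/3746 = -101108/5/(-22040) - 44557/3746 = -101108/5*(-1/22040) - 44557*1/3746 = 25277/27550 - 44557/3746 = -283214427/25800575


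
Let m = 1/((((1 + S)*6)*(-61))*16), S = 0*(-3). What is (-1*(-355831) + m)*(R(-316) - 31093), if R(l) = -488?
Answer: -21935597668545/1952 ≈ -1.1237e+10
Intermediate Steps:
S = 0
m = -1/5856 (m = 1/((((1 + 0)*6)*(-61))*16) = 1/(((1*6)*(-61))*16) = 1/((6*(-61))*16) = 1/(-366*16) = 1/(-5856) = -1/5856 ≈ -0.00017076)
(-1*(-355831) + m)*(R(-316) - 31093) = (-1*(-355831) - 1/5856)*(-488 - 31093) = (355831 - 1/5856)*(-31581) = (2083746335/5856)*(-31581) = -21935597668545/1952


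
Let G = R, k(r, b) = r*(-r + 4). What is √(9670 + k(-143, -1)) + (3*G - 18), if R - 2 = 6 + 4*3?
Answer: 42 + I*√11351 ≈ 42.0 + 106.54*I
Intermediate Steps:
R = 20 (R = 2 + (6 + 4*3) = 2 + (6 + 12) = 2 + 18 = 20)
k(r, b) = r*(4 - r)
G = 20
√(9670 + k(-143, -1)) + (3*G - 18) = √(9670 - 143*(4 - 1*(-143))) + (3*20 - 18) = √(9670 - 143*(4 + 143)) + (60 - 18) = √(9670 - 143*147) + 42 = √(9670 - 21021) + 42 = √(-11351) + 42 = I*√11351 + 42 = 42 + I*√11351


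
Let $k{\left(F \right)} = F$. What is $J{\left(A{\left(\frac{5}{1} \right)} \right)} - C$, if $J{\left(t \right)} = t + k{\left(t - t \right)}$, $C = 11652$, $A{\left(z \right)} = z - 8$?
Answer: $-11655$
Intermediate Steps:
$A{\left(z \right)} = -8 + z$
$J{\left(t \right)} = t$ ($J{\left(t \right)} = t + \left(t - t\right) = t + 0 = t$)
$J{\left(A{\left(\frac{5}{1} \right)} \right)} - C = \left(-8 + \frac{5}{1}\right) - 11652 = \left(-8 + 5 \cdot 1\right) - 11652 = \left(-8 + 5\right) - 11652 = -3 - 11652 = -11655$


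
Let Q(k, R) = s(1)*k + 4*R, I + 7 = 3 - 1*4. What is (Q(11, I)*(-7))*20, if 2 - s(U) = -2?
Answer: -1680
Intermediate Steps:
s(U) = 4 (s(U) = 2 - 1*(-2) = 2 + 2 = 4)
I = -8 (I = -7 + (3 - 1*4) = -7 + (3 - 4) = -7 - 1 = -8)
Q(k, R) = 4*R + 4*k (Q(k, R) = 4*k + 4*R = 4*R + 4*k)
(Q(11, I)*(-7))*20 = ((4*(-8) + 4*11)*(-7))*20 = ((-32 + 44)*(-7))*20 = (12*(-7))*20 = -84*20 = -1680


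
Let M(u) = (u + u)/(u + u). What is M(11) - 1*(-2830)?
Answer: 2831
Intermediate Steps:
M(u) = 1 (M(u) = (2*u)/((2*u)) = (2*u)*(1/(2*u)) = 1)
M(11) - 1*(-2830) = 1 - 1*(-2830) = 1 + 2830 = 2831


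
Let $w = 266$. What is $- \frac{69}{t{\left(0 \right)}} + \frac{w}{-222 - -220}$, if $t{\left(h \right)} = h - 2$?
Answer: $- \frac{197}{2} \approx -98.5$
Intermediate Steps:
$t{\left(h \right)} = -2 + h$ ($t{\left(h \right)} = h - 2 = -2 + h$)
$- \frac{69}{t{\left(0 \right)}} + \frac{w}{-222 - -220} = - \frac{69}{-2 + 0} + \frac{266}{-222 - -220} = - \frac{69}{-2} + \frac{266}{-222 + 220} = \left(-69\right) \left(- \frac{1}{2}\right) + \frac{266}{-2} = \frac{69}{2} + 266 \left(- \frac{1}{2}\right) = \frac{69}{2} - 133 = - \frac{197}{2}$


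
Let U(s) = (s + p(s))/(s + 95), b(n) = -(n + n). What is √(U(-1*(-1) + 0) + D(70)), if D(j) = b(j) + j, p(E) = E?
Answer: I*√10077/12 ≈ 8.3654*I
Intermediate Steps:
b(n) = -2*n
U(s) = 2*s/(95 + s) (U(s) = (s + s)/(s + 95) = (2*s)/(95 + s) = 2*s/(95 + s))
D(j) = -j (D(j) = -2*j + j = -j)
√(U(-1*(-1) + 0) + D(70)) = √(2*(-1*(-1) + 0)/(95 + (-1*(-1) + 0)) - 1*70) = √(2*(1 + 0)/(95 + (1 + 0)) - 70) = √(2*1/(95 + 1) - 70) = √(2*1/96 - 70) = √(2*1*(1/96) - 70) = √(1/48 - 70) = √(-3359/48) = I*√10077/12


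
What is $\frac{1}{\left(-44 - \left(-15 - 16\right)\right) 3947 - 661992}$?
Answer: $- \frac{1}{713303} \approx -1.4019 \cdot 10^{-6}$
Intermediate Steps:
$\frac{1}{\left(-44 - \left(-15 - 16\right)\right) 3947 - 661992} = \frac{1}{\left(-44 - -31\right) 3947 - 661992} = \frac{1}{\left(-44 + 31\right) 3947 - 661992} = \frac{1}{\left(-13\right) 3947 - 661992} = \frac{1}{-51311 - 661992} = \frac{1}{-713303} = - \frac{1}{713303}$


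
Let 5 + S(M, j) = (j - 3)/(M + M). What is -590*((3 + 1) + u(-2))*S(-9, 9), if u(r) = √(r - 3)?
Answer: 37760/3 + 9440*I*√5/3 ≈ 12587.0 + 7036.2*I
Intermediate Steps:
u(r) = √(-3 + r)
S(M, j) = -5 + (-3 + j)/(2*M) (S(M, j) = -5 + (j - 3)/(M + M) = -5 + (-3 + j)/((2*M)) = -5 + (-3 + j)*(1/(2*M)) = -5 + (-3 + j)/(2*M))
-590*((3 + 1) + u(-2))*S(-9, 9) = -590*((3 + 1) + √(-3 - 2))*((½)*(-3 + 9 - 10*(-9))/(-9)) = -590*(4 + √(-5))*((½)*(-⅑)*(-3 + 9 + 90)) = -590*(4 + I*√5)*((½)*(-⅑)*96) = -590*(4 + I*√5)*(-16/3) = -(-37760/3 - 9440*I*√5/3) = -590*(-64/3 - 16*I*√5/3) = 37760/3 + 9440*I*√5/3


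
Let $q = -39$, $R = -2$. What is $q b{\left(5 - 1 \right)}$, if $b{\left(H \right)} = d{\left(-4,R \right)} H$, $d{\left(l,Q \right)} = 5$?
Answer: $-780$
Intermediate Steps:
$b{\left(H \right)} = 5 H$
$q b{\left(5 - 1 \right)} = - 39 \cdot 5 \left(5 - 1\right) = - 39 \cdot 5 \cdot 4 = \left(-39\right) 20 = -780$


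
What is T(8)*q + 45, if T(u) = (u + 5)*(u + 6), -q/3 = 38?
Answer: -20703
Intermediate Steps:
q = -114 (q = -3*38 = -114)
T(u) = (5 + u)*(6 + u)
T(8)*q + 45 = (30 + 8² + 11*8)*(-114) + 45 = (30 + 64 + 88)*(-114) + 45 = 182*(-114) + 45 = -20748 + 45 = -20703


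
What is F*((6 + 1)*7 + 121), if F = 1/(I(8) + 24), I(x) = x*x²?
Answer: 85/268 ≈ 0.31716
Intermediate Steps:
I(x) = x³
F = 1/536 (F = 1/(8³ + 24) = 1/(512 + 24) = 1/536 ≈ 0.0018657)
F*((6 + 1)*7 + 121) = ((6 + 1)*7 + 121)/536 = (7*7 + 121)/536 = (49 + 121)/536 = (1/536)*170 = 85/268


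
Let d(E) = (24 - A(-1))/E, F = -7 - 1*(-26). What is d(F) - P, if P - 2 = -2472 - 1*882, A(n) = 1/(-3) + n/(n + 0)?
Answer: 191134/57 ≈ 3353.2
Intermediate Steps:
F = 19 (F = -7 + 26 = 19)
A(n) = 2/3 (A(n) = 1*(-1/3) + n/n = -1/3 + 1 = 2/3)
P = -3352 (P = 2 + (-2472 - 1*882) = 2 + (-2472 - 882) = 2 - 3354 = -3352)
d(E) = 70/(3*E) (d(E) = (24 - 1*2/3)/E = (24 - 2/3)/E = 70/(3*E))
d(F) - P = (70/3)/19 - 1*(-3352) = (70/3)*(1/19) + 3352 = 70/57 + 3352 = 191134/57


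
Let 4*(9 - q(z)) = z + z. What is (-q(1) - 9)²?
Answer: 1225/4 ≈ 306.25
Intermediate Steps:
q(z) = 9 - z/2 (q(z) = 9 - (z + z)/4 = 9 - z/2)
(-q(1) - 9)² = (-(9 - ½*1) - 9)² = (-(9 - ½) - 9)² = (-1*17/2 - 9)² = (-17/2 - 9)² = (-35/2)² = 1225/4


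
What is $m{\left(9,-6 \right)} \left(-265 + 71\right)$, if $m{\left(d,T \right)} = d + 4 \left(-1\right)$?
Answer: $-970$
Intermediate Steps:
$m{\left(d,T \right)} = -4 + d$ ($m{\left(d,T \right)} = d - 4 = -4 + d$)
$m{\left(9,-6 \right)} \left(-265 + 71\right) = \left(-4 + 9\right) \left(-265 + 71\right) = 5 \left(-194\right) = -970$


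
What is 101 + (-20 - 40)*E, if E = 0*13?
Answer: 101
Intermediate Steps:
E = 0
101 + (-20 - 40)*E = 101 + (-20 - 40)*0 = 101 - 60*0 = 101 + 0 = 101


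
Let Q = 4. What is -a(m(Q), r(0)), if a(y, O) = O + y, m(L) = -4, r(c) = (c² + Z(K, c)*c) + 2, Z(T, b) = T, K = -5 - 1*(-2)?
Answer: 2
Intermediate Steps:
K = -3 (K = -5 + 2 = -3)
r(c) = 2 + c² - 3*c (r(c) = (c² - 3*c) + 2 = 2 + c² - 3*c)
-a(m(Q), r(0)) = -((2 + 0² - 3*0) - 4) = -((2 + 0 + 0) - 4) = -(2 - 4) = -1*(-2) = 2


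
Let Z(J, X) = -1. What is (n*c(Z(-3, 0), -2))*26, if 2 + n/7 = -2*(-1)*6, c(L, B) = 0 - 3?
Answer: -5460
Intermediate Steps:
c(L, B) = -3
n = 70 (n = -14 + 7*(-2*(-1)*6) = -14 + 7*(-(-2)*6) = -14 + 7*(-1*(-12)) = -14 + 7*12 = -14 + 84 = 70)
(n*c(Z(-3, 0), -2))*26 = (70*(-3))*26 = -210*26 = -5460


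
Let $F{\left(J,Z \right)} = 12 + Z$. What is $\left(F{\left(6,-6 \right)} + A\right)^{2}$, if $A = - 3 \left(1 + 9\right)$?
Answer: $576$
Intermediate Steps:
$A = -30$ ($A = \left(-3\right) 10 = -30$)
$\left(F{\left(6,-6 \right)} + A\right)^{2} = \left(\left(12 - 6\right) - 30\right)^{2} = \left(6 - 30\right)^{2} = \left(-24\right)^{2} = 576$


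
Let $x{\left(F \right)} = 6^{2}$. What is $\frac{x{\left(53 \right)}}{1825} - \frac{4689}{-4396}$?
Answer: $\frac{8715681}{8022700} \approx 1.0864$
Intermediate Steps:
$x{\left(F \right)} = 36$
$\frac{x{\left(53 \right)}}{1825} - \frac{4689}{-4396} = \frac{36}{1825} - \frac{4689}{-4396} = 36 \cdot \frac{1}{1825} - - \frac{4689}{4396} = \frac{36}{1825} + \frac{4689}{4396} = \frac{8715681}{8022700}$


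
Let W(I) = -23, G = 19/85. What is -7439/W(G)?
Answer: 7439/23 ≈ 323.43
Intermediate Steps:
G = 19/85 (G = 19*(1/85) = 19/85 ≈ 0.22353)
-7439/W(G) = -7439/(-23) = -7439*(-1/23) = 7439/23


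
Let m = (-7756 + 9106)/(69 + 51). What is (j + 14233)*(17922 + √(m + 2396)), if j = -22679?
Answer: -151369212 - 4223*√9629 ≈ -1.5178e+8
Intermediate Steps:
m = 45/4 (m = 1350/120 = 1350*(1/120) = 45/4 ≈ 11.250)
(j + 14233)*(17922 + √(m + 2396)) = (-22679 + 14233)*(17922 + √(45/4 + 2396)) = -8446*(17922 + √(9629/4)) = -8446*(17922 + √9629/2) = -151369212 - 4223*√9629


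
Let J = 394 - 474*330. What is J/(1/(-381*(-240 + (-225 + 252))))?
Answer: -12661977978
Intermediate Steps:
J = -156026 (J = 394 - 156420 = -156026)
J/(1/(-381*(-240 + (-225 + 252)))) = -156026*(-381*(-240 + (-225 + 252))) = -156026*(-381*(-240 + 27)) = -156026*(-381*(-213)) = -156026/(1/81153) = -156026/1/81153 = -156026*81153 = -12661977978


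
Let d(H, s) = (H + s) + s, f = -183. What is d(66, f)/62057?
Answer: -300/62057 ≈ -0.0048343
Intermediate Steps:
d(H, s) = H + 2*s
d(66, f)/62057 = (66 + 2*(-183))/62057 = (66 - 366)*(1/62057) = -300*1/62057 = -300/62057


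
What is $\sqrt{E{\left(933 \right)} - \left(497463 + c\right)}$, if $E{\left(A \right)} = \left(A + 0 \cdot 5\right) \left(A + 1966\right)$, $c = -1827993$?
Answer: $7 \sqrt{82353} \approx 2008.8$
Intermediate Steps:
$E{\left(A \right)} = A \left(1966 + A\right)$ ($E{\left(A \right)} = \left(A + 0\right) \left(1966 + A\right) = A \left(1966 + A\right)$)
$\sqrt{E{\left(933 \right)} - \left(497463 + c\right)} = \sqrt{933 \left(1966 + 933\right) - -1330530} = \sqrt{933 \cdot 2899 + \left(-497463 + 1827993\right)} = \sqrt{2704767 + 1330530} = \sqrt{4035297} = 7 \sqrt{82353}$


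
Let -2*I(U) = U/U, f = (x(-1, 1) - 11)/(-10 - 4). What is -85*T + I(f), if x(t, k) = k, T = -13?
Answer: 2209/2 ≈ 1104.5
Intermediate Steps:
f = 5/7 (f = (1 - 11)/(-10 - 4) = -10/(-14) = -10*(-1/14) = 5/7 ≈ 0.71429)
I(U) = -½ (I(U) = -U/(2*U) = -½*1 = -½)
-85*T + I(f) = -85*(-13) - ½ = 1105 - ½ = 2209/2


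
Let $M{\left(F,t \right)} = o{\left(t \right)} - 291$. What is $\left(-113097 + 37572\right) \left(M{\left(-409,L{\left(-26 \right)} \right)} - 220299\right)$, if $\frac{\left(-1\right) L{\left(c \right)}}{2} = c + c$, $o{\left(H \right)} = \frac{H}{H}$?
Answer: $16659984225$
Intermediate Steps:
$o{\left(H \right)} = 1$
$L{\left(c \right)} = - 4 c$ ($L{\left(c \right)} = - 2 \left(c + c\right) = - 2 \cdot 2 c = - 4 c$)
$M{\left(F,t \right)} = -290$ ($M{\left(F,t \right)} = 1 - 291 = -290$)
$\left(-113097 + 37572\right) \left(M{\left(-409,L{\left(-26 \right)} \right)} - 220299\right) = \left(-113097 + 37572\right) \left(-290 - 220299\right) = \left(-75525\right) \left(-220589\right) = 16659984225$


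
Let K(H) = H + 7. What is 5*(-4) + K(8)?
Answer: -5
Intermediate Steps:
K(H) = 7 + H
5*(-4) + K(8) = 5*(-4) + (7 + 8) = -20 + 15 = -5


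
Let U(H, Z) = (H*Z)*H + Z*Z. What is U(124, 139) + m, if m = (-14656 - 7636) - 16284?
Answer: 2118009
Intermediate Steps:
U(H, Z) = Z² + Z*H² (U(H, Z) = Z*H² + Z² = Z² + Z*H²)
m = -38576 (m = -22292 - 16284 = -38576)
U(124, 139) + m = 139*(139 + 124²) - 38576 = 139*(139 + 15376) - 38576 = 139*15515 - 38576 = 2156585 - 38576 = 2118009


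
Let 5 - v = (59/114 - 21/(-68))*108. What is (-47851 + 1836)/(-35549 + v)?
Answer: 14862845/11509539 ≈ 1.2913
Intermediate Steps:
v = -27212/323 (v = 5 - (59/114 - 21/(-68))*108 = 5 - (59*(1/114) - 21*(-1/68))*108 = 5 - (59/114 + 21/68)*108 = 5 - 3203*108/3876 = 5 - 1*28827/323 = 5 - 28827/323 = -27212/323 ≈ -84.248)
(-47851 + 1836)/(-35549 + v) = (-47851 + 1836)/(-35549 - 27212/323) = -46015/(-11509539/323) = -46015*(-323/11509539) = 14862845/11509539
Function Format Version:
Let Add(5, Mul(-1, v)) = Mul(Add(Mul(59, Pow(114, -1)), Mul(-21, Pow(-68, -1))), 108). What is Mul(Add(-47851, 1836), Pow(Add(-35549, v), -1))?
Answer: Rational(14862845, 11509539) ≈ 1.2913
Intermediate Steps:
v = Rational(-27212, 323) (v = Add(5, Mul(-1, Mul(Add(Mul(59, Pow(114, -1)), Mul(-21, Pow(-68, -1))), 108))) = Add(5, Mul(-1, Mul(Add(Mul(59, Rational(1, 114)), Mul(-21, Rational(-1, 68))), 108))) = Add(5, Mul(-1, Mul(Add(Rational(59, 114), Rational(21, 68)), 108))) = Add(5, Mul(-1, Mul(Rational(3203, 3876), 108))) = Add(5, Mul(-1, Rational(28827, 323))) = Add(5, Rational(-28827, 323)) = Rational(-27212, 323) ≈ -84.248)
Mul(Add(-47851, 1836), Pow(Add(-35549, v), -1)) = Mul(Add(-47851, 1836), Pow(Add(-35549, Rational(-27212, 323)), -1)) = Mul(-46015, Pow(Rational(-11509539, 323), -1)) = Mul(-46015, Rational(-323, 11509539)) = Rational(14862845, 11509539)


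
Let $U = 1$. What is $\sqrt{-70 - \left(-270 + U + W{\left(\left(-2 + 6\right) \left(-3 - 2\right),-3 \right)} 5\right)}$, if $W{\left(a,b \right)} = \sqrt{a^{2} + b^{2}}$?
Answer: $\sqrt{199 - 5 \sqrt{409}} \approx 9.8935$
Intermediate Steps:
$\sqrt{-70 - \left(-270 + U + W{\left(\left(-2 + 6\right) \left(-3 - 2\right),-3 \right)} 5\right)} = \sqrt{-70 + \left(270 - \left(\sqrt{\left(\left(-2 + 6\right) \left(-3 - 2\right)\right)^{2} + \left(-3\right)^{2}} \cdot 5 + 1\right)\right)} = \sqrt{-70 + \left(270 - \left(\sqrt{\left(4 \left(-5\right)\right)^{2} + 9} \cdot 5 + 1\right)\right)} = \sqrt{-70 + \left(270 - \left(\sqrt{\left(-20\right)^{2} + 9} \cdot 5 + 1\right)\right)} = \sqrt{-70 + \left(270 - \left(\sqrt{400 + 9} \cdot 5 + 1\right)\right)} = \sqrt{-70 + \left(270 - \left(\sqrt{409} \cdot 5 + 1\right)\right)} = \sqrt{-70 + \left(270 - \left(5 \sqrt{409} + 1\right)\right)} = \sqrt{-70 + \left(270 - \left(1 + 5 \sqrt{409}\right)\right)} = \sqrt{-70 + \left(269 - 5 \sqrt{409}\right)} = \sqrt{199 - 5 \sqrt{409}}$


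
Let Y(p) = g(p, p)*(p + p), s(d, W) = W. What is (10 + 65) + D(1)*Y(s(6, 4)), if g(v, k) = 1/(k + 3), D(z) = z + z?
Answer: 541/7 ≈ 77.286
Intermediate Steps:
D(z) = 2*z
g(v, k) = 1/(3 + k)
Y(p) = 2*p/(3 + p) (Y(p) = (p + p)/(3 + p) = (2*p)/(3 + p) = 2*p/(3 + p))
(10 + 65) + D(1)*Y(s(6, 4)) = (10 + 65) + (2*1)*(2*4/(3 + 4)) = 75 + 2*(2*4/7) = 75 + 2*(2*4*(1/7)) = 75 + 2*(8/7) = 75 + 16/7 = 541/7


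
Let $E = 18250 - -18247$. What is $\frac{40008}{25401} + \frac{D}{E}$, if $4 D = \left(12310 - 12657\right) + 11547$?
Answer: $\frac{510431592}{309020099} \approx 1.6518$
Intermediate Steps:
$E = 36497$ ($E = 18250 + 18247 = 36497$)
$D = 2800$ ($D = \frac{\left(12310 - 12657\right) + 11547}{4} = \frac{-347 + 11547}{4} = \frac{1}{4} \cdot 11200 = 2800$)
$\frac{40008}{25401} + \frac{D}{E} = \frac{40008}{25401} + \frac{2800}{36497} = 40008 \cdot \frac{1}{25401} + 2800 \cdot \frac{1}{36497} = \frac{13336}{8467} + \frac{2800}{36497} = \frac{510431592}{309020099}$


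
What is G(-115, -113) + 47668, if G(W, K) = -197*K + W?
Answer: 69814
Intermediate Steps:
G(W, K) = W - 197*K
G(-115, -113) + 47668 = (-115 - 197*(-113)) + 47668 = (-115 + 22261) + 47668 = 22146 + 47668 = 69814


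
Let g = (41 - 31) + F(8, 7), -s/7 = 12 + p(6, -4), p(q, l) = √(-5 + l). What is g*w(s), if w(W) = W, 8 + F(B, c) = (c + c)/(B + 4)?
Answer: -266 - 133*I/2 ≈ -266.0 - 66.5*I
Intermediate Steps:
F(B, c) = -8 + 2*c/(4 + B) (F(B, c) = -8 + (c + c)/(B + 4) = -8 + (2*c)/(4 + B) = -8 + 2*c/(4 + B))
s = -84 - 21*I (s = -7*(12 + √(-5 - 4)) = -7*(12 + √(-9)) = -7*(12 + 3*I) = -84 - 21*I ≈ -84.0 - 21.0*I)
g = 19/6 (g = (41 - 31) + 2*(-16 + 7 - 4*8)/(4 + 8) = 10 + 2*(-16 + 7 - 32)/12 = 10 + 2*(1/12)*(-41) = 10 - 41/6 = 19/6 ≈ 3.1667)
g*w(s) = 19*(-84 - 21*I)/6 = -266 - 133*I/2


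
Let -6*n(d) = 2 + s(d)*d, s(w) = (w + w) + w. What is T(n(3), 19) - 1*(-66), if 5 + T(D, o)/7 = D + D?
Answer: -110/3 ≈ -36.667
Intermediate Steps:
s(w) = 3*w (s(w) = 2*w + w = 3*w)
n(d) = -⅓ - d²/2 (n(d) = -(2 + (3*d)*d)/6 = -(2 + 3*d²)/6 = -⅓ - d²/2)
T(D, o) = -35 + 14*D (T(D, o) = -35 + 7*(D + D) = -35 + 7*(2*D) = -35 + 14*D)
T(n(3), 19) - 1*(-66) = (-35 + 14*(-⅓ - ½*3²)) - 1*(-66) = (-35 + 14*(-⅓ - ½*9)) + 66 = (-35 + 14*(-⅓ - 9/2)) + 66 = (-35 + 14*(-29/6)) + 66 = (-35 - 203/3) + 66 = -308/3 + 66 = -110/3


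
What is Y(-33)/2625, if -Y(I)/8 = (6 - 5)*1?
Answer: -8/2625 ≈ -0.0030476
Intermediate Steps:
Y(I) = -8 (Y(I) = -8*(6 - 5) = -8)
Y(-33)/2625 = -8/2625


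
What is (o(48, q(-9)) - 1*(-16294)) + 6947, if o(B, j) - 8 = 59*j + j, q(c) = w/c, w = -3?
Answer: 23269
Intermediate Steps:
q(c) = -3/c
o(B, j) = 8 + 60*j (o(B, j) = 8 + (59*j + j) = 8 + 60*j)
(o(48, q(-9)) - 1*(-16294)) + 6947 = ((8 + 60*(-3/(-9))) - 1*(-16294)) + 6947 = ((8 + 60*(-3*(-1/9))) + 16294) + 6947 = ((8 + 60*(1/3)) + 16294) + 6947 = ((8 + 20) + 16294) + 6947 = (28 + 16294) + 6947 = 16322 + 6947 = 23269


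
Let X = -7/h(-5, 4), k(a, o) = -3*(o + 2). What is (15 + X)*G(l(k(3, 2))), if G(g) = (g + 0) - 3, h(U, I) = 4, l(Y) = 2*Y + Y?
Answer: -2067/4 ≈ -516.75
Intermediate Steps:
k(a, o) = -6 - 3*o (k(a, o) = -3*(2 + o) = -6 - 3*o)
l(Y) = 3*Y
G(g) = -3 + g (G(g) = g - 3 = -3 + g)
X = -7/4 ≈ -1.7500
(15 + X)*G(l(k(3, 2))) = (15 - 7/4)*(-3 + 3*(-6 - 3*2)) = 53*(-3 + 3*(-6 - 6))/4 = 53*(-3 + 3*(-12))/4 = 53*(-3 - 36)/4 = (53/4)*(-39) = -2067/4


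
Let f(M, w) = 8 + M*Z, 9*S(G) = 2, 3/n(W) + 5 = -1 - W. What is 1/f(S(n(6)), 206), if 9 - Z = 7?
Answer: 9/76 ≈ 0.11842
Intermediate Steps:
Z = 2 (Z = 9 - 1*7 = 9 - 7 = 2)
n(W) = 3/(-6 - W) (n(W) = 3/(-5 + (-1 - W)) = 3/(-6 - W))
S(G) = 2/9 (S(G) = (1/9)*2 = 2/9)
f(M, w) = 8 + 2*M (f(M, w) = 8 + M*2 = 8 + 2*M)
1/f(S(n(6)), 206) = 1/(8 + 2*(2/9)) = 1/(8 + 4/9) = 1/(76/9) = 9/76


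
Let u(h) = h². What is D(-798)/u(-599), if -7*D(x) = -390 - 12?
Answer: 402/2511607 ≈ 0.00016006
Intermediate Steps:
D(x) = 402/7 (D(x) = -(-390 - 12)/7 = -⅐*(-402) = 402/7)
D(-798)/u(-599) = 402/(7*((-599)²)) = (402/7)/358801 = (402/7)*(1/358801) = 402/2511607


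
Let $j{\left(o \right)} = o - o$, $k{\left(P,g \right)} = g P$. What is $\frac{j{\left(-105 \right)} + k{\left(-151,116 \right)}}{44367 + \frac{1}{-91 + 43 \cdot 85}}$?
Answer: $- \frac{62427024}{158123989} \approx -0.3948$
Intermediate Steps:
$k{\left(P,g \right)} = P g$
$j{\left(o \right)} = 0$
$\frac{j{\left(-105 \right)} + k{\left(-151,116 \right)}}{44367 + \frac{1}{-91 + 43 \cdot 85}} = \frac{0 - 17516}{44367 + \frac{1}{-91 + 43 \cdot 85}} = \frac{0 - 17516}{44367 + \frac{1}{-91 + 3655}} = - \frac{17516}{44367 + \frac{1}{3564}} = - \frac{17516}{\frac{158123989}{3564}} = \left(-17516\right) \frac{3564}{158123989} = - \frac{62427024}{158123989}$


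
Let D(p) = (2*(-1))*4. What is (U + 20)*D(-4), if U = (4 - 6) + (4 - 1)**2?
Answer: -216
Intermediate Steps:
D(p) = -8 (D(p) = -2*4 = -8)
U = 7 (U = -2 + 3**2 = -2 + 9 = 7)
(U + 20)*D(-4) = (7 + 20)*(-8) = 27*(-8) = -216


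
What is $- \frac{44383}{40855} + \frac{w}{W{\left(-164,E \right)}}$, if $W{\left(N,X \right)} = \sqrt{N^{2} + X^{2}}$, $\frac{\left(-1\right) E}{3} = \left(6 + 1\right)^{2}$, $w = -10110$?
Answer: $- \frac{44383}{40855} - \frac{2022 \sqrt{48505}}{9701} \approx -46.991$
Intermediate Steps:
$E = -147$ ($E = - 3 \left(6 + 1\right)^{2} = - 3 \cdot 7^{2} = \left(-3\right) 49 = -147$)
$- \frac{44383}{40855} + \frac{w}{W{\left(-164,E \right)}} = - \frac{44383}{40855} - \frac{10110}{\sqrt{\left(-164\right)^{2} + \left(-147\right)^{2}}} = \left(-44383\right) \frac{1}{40855} - \frac{10110}{\sqrt{26896 + 21609}} = - \frac{44383}{40855} - \frac{10110}{\sqrt{48505}} = - \frac{44383}{40855} - 10110 \frac{\sqrt{48505}}{48505} = - \frac{44383}{40855} - \frac{2022 \sqrt{48505}}{9701}$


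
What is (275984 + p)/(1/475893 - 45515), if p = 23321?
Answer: -142437154365/21660269894 ≈ -6.5760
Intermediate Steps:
(275984 + p)/(1/475893 - 45515) = (275984 + 23321)/(1/475893 - 45515) = 299305/(1/475893 - 45515) = 299305/(-21660269894/475893) = 299305*(-475893/21660269894) = -142437154365/21660269894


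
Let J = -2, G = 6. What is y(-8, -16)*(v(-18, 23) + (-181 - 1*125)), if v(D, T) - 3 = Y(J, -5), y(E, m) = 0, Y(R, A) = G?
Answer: 0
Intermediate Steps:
Y(R, A) = 6
v(D, T) = 9 (v(D, T) = 3 + 6 = 9)
y(-8, -16)*(v(-18, 23) + (-181 - 1*125)) = 0*(9 + (-181 - 1*125)) = 0*(9 + (-181 - 125)) = 0*(9 - 306) = 0*(-297) = 0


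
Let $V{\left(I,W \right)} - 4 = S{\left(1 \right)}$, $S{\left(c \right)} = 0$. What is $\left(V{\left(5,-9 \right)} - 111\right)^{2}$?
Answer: $11449$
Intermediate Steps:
$V{\left(I,W \right)} = 4$ ($V{\left(I,W \right)} = 4 + 0 = 4$)
$\left(V{\left(5,-9 \right)} - 111\right)^{2} = \left(4 - 111\right)^{2} = \left(-107\right)^{2} = 11449$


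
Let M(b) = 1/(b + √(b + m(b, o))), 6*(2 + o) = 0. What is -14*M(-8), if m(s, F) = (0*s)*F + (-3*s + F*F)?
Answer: 28/11 + 7*√5/11 ≈ 3.9684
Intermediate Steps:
o = -2 (o = -2 + (⅙)*0 = -2 + 0 = -2)
m(s, F) = F² - 3*s (m(s, F) = 0*F + (-3*s + F²) = 0 + (F² - 3*s) = F² - 3*s)
M(b) = 1/(b + √(4 - 2*b)) (M(b) = 1/(b + √(b + ((-2)² - 3*b))) = 1/(b + √(b + (4 - 3*b))) = 1/(b + √(4 - 2*b)))
-14*M(-8) = -14/(-8 + √2*√(2 - 1*(-8))) = -14/(-8 + √2*√(2 + 8)) = -14/(-8 + √2*√10) = -14/(-8 + 2*√5)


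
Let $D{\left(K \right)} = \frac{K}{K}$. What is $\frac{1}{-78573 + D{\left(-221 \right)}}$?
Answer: $- \frac{1}{78572} \approx -1.2727 \cdot 10^{-5}$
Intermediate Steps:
$D{\left(K \right)} = 1$
$\frac{1}{-78573 + D{\left(-221 \right)}} = \frac{1}{-78573 + 1} = \frac{1}{-78572} = - \frac{1}{78572}$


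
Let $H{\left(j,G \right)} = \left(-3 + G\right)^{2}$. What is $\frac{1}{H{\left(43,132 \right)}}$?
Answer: $\frac{1}{16641} \approx 6.0093 \cdot 10^{-5}$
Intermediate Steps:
$\frac{1}{H{\left(43,132 \right)}} = \frac{1}{\left(-3 + 132\right)^{2}} = \frac{1}{129^{2}} = \frac{1}{16641}$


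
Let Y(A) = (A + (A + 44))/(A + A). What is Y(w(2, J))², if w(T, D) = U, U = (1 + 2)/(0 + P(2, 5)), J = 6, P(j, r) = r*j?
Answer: 49729/9 ≈ 5525.4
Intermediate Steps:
P(j, r) = j*r
U = 3/10 (U = (1 + 2)/(0 + 2*5) = 3/(0 + 10) = 3/10 ≈ 0.30000)
w(T, D) = 3/10
Y(A) = (44 + 2*A)/(2*A) (Y(A) = (A + (44 + A))/((2*A)) = (44 + 2*A)*(1/(2*A)) = (44 + 2*A)/(2*A))
Y(w(2, J))² = ((22 + 3/10)/(3/10))² = ((10/3)*(223/10))² = (223/3)² = 49729/9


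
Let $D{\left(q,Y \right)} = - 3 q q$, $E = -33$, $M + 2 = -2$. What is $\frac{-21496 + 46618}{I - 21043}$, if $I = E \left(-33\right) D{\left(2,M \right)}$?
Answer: $- \frac{25122}{34111} \approx -0.73648$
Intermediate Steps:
$M = -4$ ($M = -2 - 2 = -4$)
$D{\left(q,Y \right)} = - 3 q^{2}$
$I = -13068$ ($I = \left(-33\right) \left(-33\right) \left(- 3 \cdot 2^{2}\right) = 1089 \left(\left(-3\right) 4\right) = 1089 \left(-12\right) = -13068$)
$\frac{-21496 + 46618}{I - 21043} = \frac{-21496 + 46618}{-13068 - 21043} = \frac{25122}{-34111} = 25122 \left(- \frac{1}{34111}\right) = - \frac{25122}{34111}$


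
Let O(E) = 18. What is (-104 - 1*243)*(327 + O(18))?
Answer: -119715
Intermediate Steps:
(-104 - 1*243)*(327 + O(18)) = (-104 - 1*243)*(327 + 18) = (-104 - 243)*345 = -347*345 = -119715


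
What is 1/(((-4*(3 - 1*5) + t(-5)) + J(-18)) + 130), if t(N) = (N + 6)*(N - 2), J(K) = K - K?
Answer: 1/131 ≈ 0.0076336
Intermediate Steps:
J(K) = 0
t(N) = (-2 + N)*(6 + N) (t(N) = (6 + N)*(-2 + N) = (-2 + N)*(6 + N))
1/(((-4*(3 - 1*5) + t(-5)) + J(-18)) + 130) = 1/(((-4*(3 - 1*5) + (-12 + (-5)² + 4*(-5))) + 0) + 130) = 1/(((-4*(3 - 5) + (-12 + 25 - 20)) + 0) + 130) = 1/(((-4*(-2) - 7) + 0) + 130) = 1/(((8 - 7) + 0) + 130) = 1/((1 + 0) + 130) = 1/(1 + 130) = 1/131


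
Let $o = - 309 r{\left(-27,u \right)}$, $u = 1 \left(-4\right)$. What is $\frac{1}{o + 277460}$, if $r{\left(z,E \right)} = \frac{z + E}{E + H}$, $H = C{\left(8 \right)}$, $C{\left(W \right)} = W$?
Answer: $\frac{4}{1119419} \approx 3.5733 \cdot 10^{-6}$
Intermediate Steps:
$H = 8$
$u = -4$
$r{\left(z,E \right)} = \frac{E + z}{8 + E}$ ($r{\left(z,E \right)} = \frac{z + E}{E + 8} = \frac{E + z}{8 + E}$)
$o = \frac{9579}{4}$ ($o = - 309 \frac{-4 - 27}{8 - 4} = - 309 \cdot \frac{1}{4} \left(-31\right) = \left(-309\right) \left(- \frac{31}{4}\right) = \frac{9579}{4} \approx 2394.8$)
$\frac{1}{o + 277460} = \frac{1}{\frac{9579}{4} + 277460} = \frac{1}{\frac{1119419}{4}} = \frac{4}{1119419}$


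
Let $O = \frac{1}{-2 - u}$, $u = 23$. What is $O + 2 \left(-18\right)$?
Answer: $- \frac{901}{25} \approx -36.04$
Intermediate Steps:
$O = - \frac{1}{25}$ ($O = \frac{1}{-2 - 23} = \frac{1}{-25} = - \frac{1}{25} \approx -0.04$)
$O + 2 \left(-18\right) = - \frac{1}{25} + 2 \left(-18\right) = - \frac{1}{25} - 36 = - \frac{901}{25}$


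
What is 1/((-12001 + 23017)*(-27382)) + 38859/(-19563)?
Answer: -3907144377257/1966995170352 ≈ -1.9864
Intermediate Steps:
1/((-12001 + 23017)*(-27382)) + 38859/(-19563) = -1/27382/11016 + 38859*(-1/19563) = (1/11016)*(-1/27382) - 12953/6521 = -1/301640112 - 12953/6521 = -3907144377257/1966995170352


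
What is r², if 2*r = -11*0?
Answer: 0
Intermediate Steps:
r = 0 (r = (-11*0)/2 = (½)*0 = 0)
r² = 0² = 0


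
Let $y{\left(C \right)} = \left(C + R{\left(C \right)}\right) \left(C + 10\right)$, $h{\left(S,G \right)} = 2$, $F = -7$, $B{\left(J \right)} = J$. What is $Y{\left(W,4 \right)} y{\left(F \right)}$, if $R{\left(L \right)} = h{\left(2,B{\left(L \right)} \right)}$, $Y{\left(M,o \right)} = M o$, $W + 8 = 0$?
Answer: $480$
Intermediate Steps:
$W = -8$ ($W = -8 + 0 = -8$)
$R{\left(L \right)} = 2$
$y{\left(C \right)} = \left(2 + C\right) \left(10 + C\right)$ ($y{\left(C \right)} = \left(C + 2\right) \left(C + 10\right) = \left(2 + C\right) \left(10 + C\right)$)
$Y{\left(W,4 \right)} y{\left(F \right)} = \left(-8\right) 4 \left(20 + \left(-7\right)^{2} + 12 \left(-7\right)\right) = - 32 \left(20 + 49 - 84\right) = \left(-32\right) \left(-15\right) = 480$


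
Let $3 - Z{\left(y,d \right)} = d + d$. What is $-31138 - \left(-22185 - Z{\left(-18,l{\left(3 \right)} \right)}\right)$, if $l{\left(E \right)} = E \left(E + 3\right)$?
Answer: $-8986$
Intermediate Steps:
$l{\left(E \right)} = E \left(3 + E\right)$
$Z{\left(y,d \right)} = 3 - 2 d$ ($Z{\left(y,d \right)} = 3 - \left(d + d\right) = 3 - 2 d$)
$-31138 - \left(-22185 - Z{\left(-18,l{\left(3 \right)} \right)}\right) = -31138 - \left(-22185 - \left(3 - 2 \cdot 3 \left(3 + 3\right)\right)\right) = -31138 - \left(-22185 - \left(3 - 2 \cdot 3 \cdot 6\right)\right) = -31138 - \left(-22185 - \left(3 - 36\right)\right) = -31138 - \left(-22185 - -33\right) = -31138 - \left(-22185 + 33\right) = -31138 - -22152 = -31138 + 22152 = -8986$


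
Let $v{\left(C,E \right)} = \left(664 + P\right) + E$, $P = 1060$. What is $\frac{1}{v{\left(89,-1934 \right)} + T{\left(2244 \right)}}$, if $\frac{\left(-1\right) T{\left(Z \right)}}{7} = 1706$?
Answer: $- \frac{1}{12152} \approx -8.2291 \cdot 10^{-5}$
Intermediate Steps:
$v{\left(C,E \right)} = 1724 + E$ ($v{\left(C,E \right)} = \left(664 + 1060\right) + E = 1724 + E$)
$T{\left(Z \right)} = -11942$ ($T{\left(Z \right)} = \left(-7\right) 1706 = -11942$)
$\frac{1}{v{\left(89,-1934 \right)} + T{\left(2244 \right)}} = \frac{1}{\left(1724 - 1934\right) - 11942} = \frac{1}{-210 - 11942} = \frac{1}{-12152} = - \frac{1}{12152}$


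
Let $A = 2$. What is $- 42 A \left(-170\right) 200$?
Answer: $2856000$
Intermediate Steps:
$- 42 A \left(-170\right) 200 = \left(-42\right) 2 \left(-170\right) 200 = \left(-84\right) \left(-170\right) 200 = 14280 \cdot 200 = 2856000$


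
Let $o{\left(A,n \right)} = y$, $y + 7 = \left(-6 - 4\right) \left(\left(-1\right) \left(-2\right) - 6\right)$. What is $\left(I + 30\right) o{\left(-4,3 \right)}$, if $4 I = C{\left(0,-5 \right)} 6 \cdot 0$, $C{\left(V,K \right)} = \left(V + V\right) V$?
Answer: $990$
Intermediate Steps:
$C{\left(V,K \right)} = 2 V^{2}$ ($C{\left(V,K \right)} = 2 V V = 2 V^{2}$)
$y = 33$ ($y = -7 + \left(-6 - 4\right) \left(\left(-1\right) \left(-2\right) - 6\right) = -7 - 10 \left(2 - 6\right) = -7 - -40 = -7 + 40 = 33$)
$o{\left(A,n \right)} = 33$
$I = 0$ ($I = \frac{2 \cdot 0^{2} \cdot 6 \cdot 0}{4} = \frac{2 \cdot 0 \cdot 6 \cdot 0}{4} = \frac{0 \cdot 6 \cdot 0}{4} = \frac{0 \cdot 0}{4} = \frac{1}{4} \cdot 0 = 0$)
$\left(I + 30\right) o{\left(-4,3 \right)} = \left(0 + 30\right) 33 = 30 \cdot 33 = 990$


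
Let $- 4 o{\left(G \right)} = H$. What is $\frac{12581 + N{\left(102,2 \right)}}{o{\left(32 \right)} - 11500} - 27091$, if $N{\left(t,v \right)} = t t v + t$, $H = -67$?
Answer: $- \frac{1244504867}{45933} \approx -27094.0$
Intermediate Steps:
$o{\left(G \right)} = \frac{67}{4}$ ($o{\left(G \right)} = \left(- \frac{1}{4}\right) \left(-67\right) = \frac{67}{4}$)
$N{\left(t,v \right)} = t + v t^{2}$ ($N{\left(t,v \right)} = t^{2} v + t = v t^{2} + t = t + v t^{2}$)
$\frac{12581 + N{\left(102,2 \right)}}{o{\left(32 \right)} - 11500} - 27091 = \frac{12581 + 102 \left(1 + 102 \cdot 2\right)}{\frac{67}{4} - 11500} - 27091 = \frac{12581 + 102 \left(1 + 204\right)}{- \frac{45933}{4}} - 27091 = \left(12581 + 102 \cdot 205\right) \left(- \frac{4}{45933}\right) - 27091 = \left(12581 + 20910\right) \left(- \frac{4}{45933}\right) - 27091 = 33491 \left(- \frac{4}{45933}\right) - 27091 = - \frac{133964}{45933} - 27091 = - \frac{1244504867}{45933}$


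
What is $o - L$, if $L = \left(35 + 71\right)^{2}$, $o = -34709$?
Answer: $-45945$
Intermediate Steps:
$L = 11236$ ($L = 106^{2} = 11236$)
$o - L = -34709 - 11236 = -45945$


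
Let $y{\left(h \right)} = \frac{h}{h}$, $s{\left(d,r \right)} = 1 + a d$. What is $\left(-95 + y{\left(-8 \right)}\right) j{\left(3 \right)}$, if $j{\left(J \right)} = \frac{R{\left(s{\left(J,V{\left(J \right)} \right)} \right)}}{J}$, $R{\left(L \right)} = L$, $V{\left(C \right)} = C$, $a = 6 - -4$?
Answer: $- \frac{2914}{3} \approx -971.33$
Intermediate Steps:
$a = 10$ ($a = 6 + 4 = 10$)
$s{\left(d,r \right)} = 1 + 10 d$
$y{\left(h \right)} = 1$
$j{\left(J \right)} = \frac{1 + 10 J}{J}$
$\left(-95 + y{\left(-8 \right)}\right) j{\left(3 \right)} = \left(-95 + 1\right) \left(10 + \frac{1}{3}\right) = - 94 \left(10 + \frac{1}{3}\right) = \left(-94\right) \frac{31}{3} = - \frac{2914}{3}$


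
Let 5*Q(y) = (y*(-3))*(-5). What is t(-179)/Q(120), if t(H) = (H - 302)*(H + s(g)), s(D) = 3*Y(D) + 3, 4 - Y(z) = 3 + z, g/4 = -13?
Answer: 8177/360 ≈ 22.714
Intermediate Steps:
g = -52 (g = 4*(-13) = -52)
Y(z) = 1 - z (Y(z) = 4 - (3 + z) = 4 + (-3 - z) = 1 - z)
Q(y) = 3*y (Q(y) = ((y*(-3))*(-5))/5 = (-3*y*(-5))/5 = (15*y)/5 = 3*y)
s(D) = 6 - 3*D (s(D) = 3*(1 - D) + 3 = (3 - 3*D) + 3 = 6 - 3*D)
t(H) = (-302 + H)*(162 + H) (t(H) = (H - 302)*(H + (6 - 3*(-52))) = (-302 + H)*(H + (6 + 156)) = (-302 + H)*(H + 162) = (-302 + H)*(162 + H))
t(-179)/Q(120) = (-48924 + (-179)² - 140*(-179))/((3*120)) = (-48924 + 32041 + 25060)/360 = 8177*(1/360) = 8177/360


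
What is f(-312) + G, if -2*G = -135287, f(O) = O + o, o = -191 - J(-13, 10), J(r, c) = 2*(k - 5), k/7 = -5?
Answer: 134441/2 ≈ 67221.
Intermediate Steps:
k = -35 (k = 7*(-5) = -35)
J(r, c) = -80 (J(r, c) = 2*(-35 - 5) = 2*(-40) = -80)
o = -111 (o = -191 - 1*(-80) = -191 + 80 = -111)
f(O) = -111 + O (f(O) = O - 111 = -111 + O)
G = 135287/2 (G = -½*(-135287) = 135287/2 ≈ 67644.)
f(-312) + G = (-111 - 312) + 135287/2 = -423 + 135287/2 = 134441/2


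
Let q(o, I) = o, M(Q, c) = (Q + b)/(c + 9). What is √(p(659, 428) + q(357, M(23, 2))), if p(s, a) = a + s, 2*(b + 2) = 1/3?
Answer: 38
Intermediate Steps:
b = -11/6 (b = -2 + (½)/3 = -2 + (½)*(⅓) = -2 + ⅙ = -11/6 ≈ -1.8333)
M(Q, c) = (-11/6 + Q)/(9 + c) (M(Q, c) = (Q - 11/6)/(c + 9) = (-11/6 + Q)/(9 + c))
√(p(659, 428) + q(357, M(23, 2))) = √((428 + 659) + 357) = √(1087 + 357) = √1444 = 38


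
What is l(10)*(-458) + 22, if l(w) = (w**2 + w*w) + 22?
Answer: -101654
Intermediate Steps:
l(w) = 22 + 2*w**2 (l(w) = (w**2 + w**2) + 22 = 2*w**2 + 22 = 22 + 2*w**2)
l(10)*(-458) + 22 = (22 + 2*10**2)*(-458) + 22 = (22 + 2*100)*(-458) + 22 = (22 + 200)*(-458) + 22 = 222*(-458) + 22 = -101676 + 22 = -101654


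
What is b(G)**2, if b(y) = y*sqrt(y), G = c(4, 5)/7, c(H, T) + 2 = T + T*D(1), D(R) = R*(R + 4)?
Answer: 64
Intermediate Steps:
D(R) = R*(4 + R)
c(H, T) = -2 + 6*T (c(H, T) = -2 + (T + T*(1*(4 + 1))) = -2 + (T + T*(1*5)) = -2 + (T + T*5) = -2 + (T + 5*T) = -2 + 6*T)
G = 4 (G = (-2 + 6*5)/7 = (-2 + 30)*(1/7) = 28*(1/7) = 4)
b(y) = y**(3/2)
b(G)**2 = (4**(3/2))**2 = 8**2 = 64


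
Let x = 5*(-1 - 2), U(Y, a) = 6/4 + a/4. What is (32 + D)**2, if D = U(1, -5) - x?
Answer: 35721/16 ≈ 2232.6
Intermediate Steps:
U(Y, a) = 3/2 + a/4 (U(Y, a) = 6*(1/4) + a*(1/4) = 3/2 + a/4)
x = -15 (x = 5*(-3) = -15)
D = 61/4 (D = (3/2 + (1/4)*(-5)) - 1*(-15) = (3/2 - 5/4) + 15 = 1/4 + 15 = 61/4 ≈ 15.250)
(32 + D)**2 = (32 + 61/4)**2 = (189/4)**2 = 35721/16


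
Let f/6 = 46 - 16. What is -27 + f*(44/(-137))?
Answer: -11619/137 ≈ -84.810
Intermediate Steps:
f = 180 (f = 6*(46 - 16) = 6*30 = 180)
-27 + f*(44/(-137)) = -27 + 180*(44/(-137)) = -27 + 180*(44*(-1/137)) = -27 + 180*(-44/137) = -27 - 7920/137 = -11619/137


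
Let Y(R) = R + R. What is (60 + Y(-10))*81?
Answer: 3240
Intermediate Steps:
Y(R) = 2*R
(60 + Y(-10))*81 = (60 + 2*(-10))*81 = (60 - 20)*81 = 40*81 = 3240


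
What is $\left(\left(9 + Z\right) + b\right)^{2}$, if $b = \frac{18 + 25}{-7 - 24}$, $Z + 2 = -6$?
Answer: $\frac{144}{961} \approx 0.14984$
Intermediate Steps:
$Z = -8$ ($Z = -2 - 6 = -8$)
$b = - \frac{43}{31}$ ($b = \frac{43}{-31} = 43 \left(- \frac{1}{31}\right) = - \frac{43}{31} \approx -1.3871$)
$\left(\left(9 + Z\right) + b\right)^{2} = \left(\left(9 - 8\right) - \frac{43}{31}\right)^{2} = \left(1 - \frac{43}{31}\right)^{2} = \left(- \frac{12}{31}\right)^{2} = \frac{144}{961}$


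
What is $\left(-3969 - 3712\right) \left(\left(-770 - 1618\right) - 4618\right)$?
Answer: $53813086$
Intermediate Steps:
$\left(-3969 - 3712\right) \left(\left(-770 - 1618\right) - 4618\right) = - 7681 \left(\left(-770 - 1618\right) - 4618\right) = - 7681 \left(-2388 - 4618\right) = \left(-7681\right) \left(-7006\right) = 53813086$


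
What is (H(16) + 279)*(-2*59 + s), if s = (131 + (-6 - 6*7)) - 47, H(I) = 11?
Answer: -23780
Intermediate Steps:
s = 36 (s = (131 + (-6 - 42)) - 47 = (131 - 48) - 47 = 83 - 47 = 36)
(H(16) + 279)*(-2*59 + s) = (11 + 279)*(-2*59 + 36) = 290*(-118 + 36) = 290*(-82) = -23780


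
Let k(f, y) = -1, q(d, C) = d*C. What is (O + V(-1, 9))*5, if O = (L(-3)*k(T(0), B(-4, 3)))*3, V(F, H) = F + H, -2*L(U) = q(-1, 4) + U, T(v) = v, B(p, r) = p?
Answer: -25/2 ≈ -12.500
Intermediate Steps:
q(d, C) = C*d
L(U) = 2 - U/2 (L(U) = -(4*(-1) + U)/2 = -(-4 + U)/2 = 2 - U/2)
O = -21/2 (O = ((2 - 1/2*(-3))*(-1))*3 = ((2 + 3/2)*(-1))*3 = ((7/2)*(-1))*3 = -7/2*3 = -21/2 ≈ -10.500)
(O + V(-1, 9))*5 = (-21/2 + (-1 + 9))*5 = (-21/2 + 8)*5 = -5/2*5 = -25/2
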